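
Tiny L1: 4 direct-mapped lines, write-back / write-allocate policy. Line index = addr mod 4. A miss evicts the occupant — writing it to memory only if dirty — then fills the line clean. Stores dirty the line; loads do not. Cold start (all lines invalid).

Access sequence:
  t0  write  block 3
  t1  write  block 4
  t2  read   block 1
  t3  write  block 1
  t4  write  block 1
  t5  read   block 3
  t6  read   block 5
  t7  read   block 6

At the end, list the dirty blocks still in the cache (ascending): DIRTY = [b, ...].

DIRTY = [3, 4]

0: W B3 → L3 miss [D]
1: W B4 → L0 miss [D]
2: R B1 → L1 miss [-]
3: W B1 → L1 hit [D]
4: W B1 → L1 hit [D]
5: R B3 → L3 hit [D]
6: R B5 → L1 miss wb→B1 [-]
7: R B6 → L2 miss [-]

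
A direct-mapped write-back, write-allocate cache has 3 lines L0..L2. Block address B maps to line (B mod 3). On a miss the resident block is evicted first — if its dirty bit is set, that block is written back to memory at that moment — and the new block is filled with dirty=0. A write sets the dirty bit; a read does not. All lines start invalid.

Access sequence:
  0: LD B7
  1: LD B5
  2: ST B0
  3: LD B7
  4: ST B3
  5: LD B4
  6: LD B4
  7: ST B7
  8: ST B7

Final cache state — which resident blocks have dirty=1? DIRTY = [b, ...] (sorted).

0: R B7 -> L1 miss  d=-]
1: R B5 -> L2 miss  d=-]
2: W B0 -> L0 miss  d=D]
3: R B7 -> L1 hit  d=-]
4: W B3 -> L0 miss wb->B0  d=D]
5: R B4 -> L1 miss  d=-]
6: R B4 -> L1 hit  d=-]
7: W B7 -> L1 miss  d=D]
8: W B7 -> L1 hit  d=D]

DIRTY = [3, 7]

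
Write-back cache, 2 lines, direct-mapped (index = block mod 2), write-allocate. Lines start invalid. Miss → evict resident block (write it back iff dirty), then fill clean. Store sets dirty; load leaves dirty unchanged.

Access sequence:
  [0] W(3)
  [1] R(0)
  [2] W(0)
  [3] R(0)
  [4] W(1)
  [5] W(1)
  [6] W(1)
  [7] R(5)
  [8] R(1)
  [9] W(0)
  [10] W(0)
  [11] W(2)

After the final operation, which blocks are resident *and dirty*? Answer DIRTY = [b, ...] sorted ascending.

0: W B3 → L1 miss [D]
1: R B0 → L0 miss [-]
2: W B0 → L0 hit [D]
3: R B0 → L0 hit [D]
4: W B1 → L1 miss wb→B3 [D]
5: W B1 → L1 hit [D]
6: W B1 → L1 hit [D]
7: R B5 → L1 miss wb→B1 [-]
8: R B1 → L1 miss [-]
9: W B0 → L0 hit [D]
10: W B0 → L0 hit [D]
11: W B2 → L0 miss wb→B0 [D]

DIRTY = [2]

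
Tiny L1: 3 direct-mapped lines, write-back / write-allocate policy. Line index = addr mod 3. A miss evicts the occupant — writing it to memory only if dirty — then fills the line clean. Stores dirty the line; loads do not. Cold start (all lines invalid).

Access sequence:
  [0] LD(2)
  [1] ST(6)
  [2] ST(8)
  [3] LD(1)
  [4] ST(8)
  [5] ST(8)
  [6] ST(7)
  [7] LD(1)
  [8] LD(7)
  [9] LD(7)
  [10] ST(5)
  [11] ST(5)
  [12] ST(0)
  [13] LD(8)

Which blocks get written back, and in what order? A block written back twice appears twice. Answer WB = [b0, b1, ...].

0: R B2 → L2 miss [-]
1: W B6 → L0 miss [D]
2: W B8 → L2 miss [D]
3: R B1 → L1 miss [-]
4: W B8 → L2 hit [D]
5: W B8 → L2 hit [D]
6: W B7 → L1 miss [D]
7: R B1 → L1 miss wb→B7 [-]
8: R B7 → L1 miss [-]
9: R B7 → L1 hit [-]
10: W B5 → L2 miss wb→B8 [D]
11: W B5 → L2 hit [D]
12: W B0 → L0 miss wb→B6 [D]
13: R B8 → L2 miss wb→B5 [-]

WB = [7, 8, 6, 5]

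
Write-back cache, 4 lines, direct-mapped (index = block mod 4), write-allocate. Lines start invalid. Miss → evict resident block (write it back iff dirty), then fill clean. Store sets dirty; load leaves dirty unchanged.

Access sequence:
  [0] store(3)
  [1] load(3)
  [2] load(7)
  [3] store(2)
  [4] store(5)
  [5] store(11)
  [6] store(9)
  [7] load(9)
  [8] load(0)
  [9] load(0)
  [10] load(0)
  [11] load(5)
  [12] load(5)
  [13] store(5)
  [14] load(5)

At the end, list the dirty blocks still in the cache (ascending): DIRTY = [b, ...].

DIRTY = [2, 5, 11]

  0 | W B3 → L3 miss [D]
  1 | R B3 → L3 hit [D]
  2 | R B7 → L3 miss wb→B3 [-]
  3 | W B2 → L2 miss [D]
  4 | W B5 → L1 miss [D]
  5 | W B11 → L3 miss [D]
  6 | W B9 → L1 miss wb→B5 [D]
  7 | R B9 → L1 hit [D]
  8 | R B0 → L0 miss [-]
  9 | R B0 → L0 hit [-]
  10 | R B0 → L0 hit [-]
  11 | R B5 → L1 miss wb→B9 [-]
  12 | R B5 → L1 hit [-]
  13 | W B5 → L1 hit [D]
  14 | R B5 → L1 hit [D]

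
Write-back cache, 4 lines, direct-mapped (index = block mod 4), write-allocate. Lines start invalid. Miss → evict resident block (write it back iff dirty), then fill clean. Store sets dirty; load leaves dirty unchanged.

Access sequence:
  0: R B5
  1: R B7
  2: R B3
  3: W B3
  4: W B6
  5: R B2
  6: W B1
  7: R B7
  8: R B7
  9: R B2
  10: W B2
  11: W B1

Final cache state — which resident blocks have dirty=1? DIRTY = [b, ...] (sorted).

DIRTY = [1, 2]

  0 | R B5 → L1 miss [-]
  1 | R B7 → L3 miss [-]
  2 | R B3 → L3 miss [-]
  3 | W B3 → L3 hit [D]
  4 | W B6 → L2 miss [D]
  5 | R B2 → L2 miss wb→B6 [-]
  6 | W B1 → L1 miss [D]
  7 | R B7 → L3 miss wb→B3 [-]
  8 | R B7 → L3 hit [-]
  9 | R B2 → L2 hit [-]
  10 | W B2 → L2 hit [D]
  11 | W B1 → L1 hit [D]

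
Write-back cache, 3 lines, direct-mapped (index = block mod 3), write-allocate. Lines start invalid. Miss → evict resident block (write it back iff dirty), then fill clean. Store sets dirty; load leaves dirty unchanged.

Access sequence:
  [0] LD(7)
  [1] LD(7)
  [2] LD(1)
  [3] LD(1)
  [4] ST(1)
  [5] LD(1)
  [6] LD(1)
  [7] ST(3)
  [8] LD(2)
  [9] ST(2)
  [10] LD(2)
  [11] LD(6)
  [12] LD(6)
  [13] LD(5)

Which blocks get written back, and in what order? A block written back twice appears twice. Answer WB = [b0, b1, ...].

0: R B7 -> L1 miss  d=-]
1: R B7 -> L1 hit  d=-]
2: R B1 -> L1 miss  d=-]
3: R B1 -> L1 hit  d=-]
4: W B1 -> L1 hit  d=D]
5: R B1 -> L1 hit  d=D]
6: R B1 -> L1 hit  d=D]
7: W B3 -> L0 miss  d=D]
8: R B2 -> L2 miss  d=-]
9: W B2 -> L2 hit  d=D]
10: R B2 -> L2 hit  d=D]
11: R B6 -> L0 miss wb->B3  d=-]
12: R B6 -> L0 hit  d=-]
13: R B5 -> L2 miss wb->B2  d=-]

WB = [3, 2]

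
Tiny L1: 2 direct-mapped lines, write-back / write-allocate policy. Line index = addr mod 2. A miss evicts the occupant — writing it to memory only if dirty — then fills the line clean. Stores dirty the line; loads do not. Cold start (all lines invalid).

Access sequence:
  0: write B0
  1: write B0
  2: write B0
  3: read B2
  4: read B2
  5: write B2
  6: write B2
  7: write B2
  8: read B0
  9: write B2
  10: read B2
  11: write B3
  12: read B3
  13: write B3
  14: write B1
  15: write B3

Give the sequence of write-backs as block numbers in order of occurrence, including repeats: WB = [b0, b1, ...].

WB = [0, 2, 3, 1]

0: W B0 → L0 miss [D]
1: W B0 → L0 hit [D]
2: W B0 → L0 hit [D]
3: R B2 → L0 miss wb→B0 [-]
4: R B2 → L0 hit [-]
5: W B2 → L0 hit [D]
6: W B2 → L0 hit [D]
7: W B2 → L0 hit [D]
8: R B0 → L0 miss wb→B2 [-]
9: W B2 → L0 miss [D]
10: R B2 → L0 hit [D]
11: W B3 → L1 miss [D]
12: R B3 → L1 hit [D]
13: W B3 → L1 hit [D]
14: W B1 → L1 miss wb→B3 [D]
15: W B3 → L1 miss wb→B1 [D]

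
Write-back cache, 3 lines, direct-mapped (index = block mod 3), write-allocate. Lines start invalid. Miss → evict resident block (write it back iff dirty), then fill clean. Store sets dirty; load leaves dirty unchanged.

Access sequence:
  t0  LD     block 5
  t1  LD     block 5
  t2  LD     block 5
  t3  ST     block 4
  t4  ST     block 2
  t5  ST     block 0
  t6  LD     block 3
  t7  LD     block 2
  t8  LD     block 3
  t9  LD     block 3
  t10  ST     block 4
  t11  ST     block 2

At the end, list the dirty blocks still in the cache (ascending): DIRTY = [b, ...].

DIRTY = [2, 4]

  0 | R B5 → L2 miss [-]
  1 | R B5 → L2 hit [-]
  2 | R B5 → L2 hit [-]
  3 | W B4 → L1 miss [D]
  4 | W B2 → L2 miss [D]
  5 | W B0 → L0 miss [D]
  6 | R B3 → L0 miss wb→B0 [-]
  7 | R B2 → L2 hit [D]
  8 | R B3 → L0 hit [-]
  9 | R B3 → L0 hit [-]
  10 | W B4 → L1 hit [D]
  11 | W B2 → L2 hit [D]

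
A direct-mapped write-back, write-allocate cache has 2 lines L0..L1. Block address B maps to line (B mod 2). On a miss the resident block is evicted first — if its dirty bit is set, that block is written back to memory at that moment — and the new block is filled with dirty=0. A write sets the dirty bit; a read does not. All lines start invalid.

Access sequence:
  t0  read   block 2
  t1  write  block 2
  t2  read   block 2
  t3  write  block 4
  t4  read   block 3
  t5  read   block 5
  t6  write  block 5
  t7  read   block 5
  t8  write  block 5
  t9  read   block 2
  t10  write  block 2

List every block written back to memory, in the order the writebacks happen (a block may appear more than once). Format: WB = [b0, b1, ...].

0: R B2 → L0 miss [-]
1: W B2 → L0 hit [D]
2: R B2 → L0 hit [D]
3: W B4 → L0 miss wb→B2 [D]
4: R B3 → L1 miss [-]
5: R B5 → L1 miss [-]
6: W B5 → L1 hit [D]
7: R B5 → L1 hit [D]
8: W B5 → L1 hit [D]
9: R B2 → L0 miss wb→B4 [-]
10: W B2 → L0 hit [D]

WB = [2, 4]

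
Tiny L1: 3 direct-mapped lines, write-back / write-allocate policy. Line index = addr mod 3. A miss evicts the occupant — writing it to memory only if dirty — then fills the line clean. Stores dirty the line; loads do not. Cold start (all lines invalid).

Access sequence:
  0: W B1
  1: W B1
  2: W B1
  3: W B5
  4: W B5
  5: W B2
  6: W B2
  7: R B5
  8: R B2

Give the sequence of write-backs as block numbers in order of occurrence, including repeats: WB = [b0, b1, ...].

  0 | W B1 → L1 miss [D]
  1 | W B1 → L1 hit [D]
  2 | W B1 → L1 hit [D]
  3 | W B5 → L2 miss [D]
  4 | W B5 → L2 hit [D]
  5 | W B2 → L2 miss wb→B5 [D]
  6 | W B2 → L2 hit [D]
  7 | R B5 → L2 miss wb→B2 [-]
  8 | R B2 → L2 miss [-]

WB = [5, 2]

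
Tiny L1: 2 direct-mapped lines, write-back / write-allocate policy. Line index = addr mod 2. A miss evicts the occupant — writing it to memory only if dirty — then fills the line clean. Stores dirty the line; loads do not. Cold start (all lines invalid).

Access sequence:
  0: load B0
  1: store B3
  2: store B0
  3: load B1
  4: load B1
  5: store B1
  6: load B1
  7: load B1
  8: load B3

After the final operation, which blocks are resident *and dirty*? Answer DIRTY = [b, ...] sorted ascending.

0: R B0 -> L0 miss  d=-]
1: W B3 -> L1 miss  d=D]
2: W B0 -> L0 hit  d=D]
3: R B1 -> L1 miss wb->B3  d=-]
4: R B1 -> L1 hit  d=-]
5: W B1 -> L1 hit  d=D]
6: R B1 -> L1 hit  d=D]
7: R B1 -> L1 hit  d=D]
8: R B3 -> L1 miss wb->B1  d=-]

DIRTY = [0]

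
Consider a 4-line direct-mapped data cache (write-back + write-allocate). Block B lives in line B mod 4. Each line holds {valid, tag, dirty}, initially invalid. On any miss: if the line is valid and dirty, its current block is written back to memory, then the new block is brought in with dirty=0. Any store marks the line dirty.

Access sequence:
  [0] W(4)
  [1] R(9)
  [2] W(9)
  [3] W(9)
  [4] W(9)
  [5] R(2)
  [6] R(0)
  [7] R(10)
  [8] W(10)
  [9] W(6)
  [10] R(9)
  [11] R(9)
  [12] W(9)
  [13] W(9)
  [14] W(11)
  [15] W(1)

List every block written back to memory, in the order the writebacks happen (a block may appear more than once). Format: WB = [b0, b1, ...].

  0 | W B4 → L0 miss [D]
  1 | R B9 → L1 miss [-]
  2 | W B9 → L1 hit [D]
  3 | W B9 → L1 hit [D]
  4 | W B9 → L1 hit [D]
  5 | R B2 → L2 miss [-]
  6 | R B0 → L0 miss wb→B4 [-]
  7 | R B10 → L2 miss [-]
  8 | W B10 → L2 hit [D]
  9 | W B6 → L2 miss wb→B10 [D]
  10 | R B9 → L1 hit [D]
  11 | R B9 → L1 hit [D]
  12 | W B9 → L1 hit [D]
  13 | W B9 → L1 hit [D]
  14 | W B11 → L3 miss [D]
  15 | W B1 → L1 miss wb→B9 [D]

WB = [4, 10, 9]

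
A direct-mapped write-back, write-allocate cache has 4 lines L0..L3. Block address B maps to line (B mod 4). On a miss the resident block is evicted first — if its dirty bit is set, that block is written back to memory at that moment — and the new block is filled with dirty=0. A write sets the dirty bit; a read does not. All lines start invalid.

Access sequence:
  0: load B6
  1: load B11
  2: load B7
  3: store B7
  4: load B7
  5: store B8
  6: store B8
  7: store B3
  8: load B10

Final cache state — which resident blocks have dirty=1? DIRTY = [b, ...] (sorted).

DIRTY = [3, 8]

  0 | R B6 → L2 miss [-]
  1 | R B11 → L3 miss [-]
  2 | R B7 → L3 miss [-]
  3 | W B7 → L3 hit [D]
  4 | R B7 → L3 hit [D]
  5 | W B8 → L0 miss [D]
  6 | W B8 → L0 hit [D]
  7 | W B3 → L3 miss wb→B7 [D]
  8 | R B10 → L2 miss [-]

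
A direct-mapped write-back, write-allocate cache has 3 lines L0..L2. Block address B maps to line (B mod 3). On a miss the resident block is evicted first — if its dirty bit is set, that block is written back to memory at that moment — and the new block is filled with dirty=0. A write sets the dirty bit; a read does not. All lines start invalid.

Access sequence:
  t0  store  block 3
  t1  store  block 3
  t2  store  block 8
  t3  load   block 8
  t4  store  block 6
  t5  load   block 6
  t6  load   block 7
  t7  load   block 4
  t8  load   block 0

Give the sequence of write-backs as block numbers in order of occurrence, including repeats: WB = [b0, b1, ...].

0: W B3 → L0 miss [D]
1: W B3 → L0 hit [D]
2: W B8 → L2 miss [D]
3: R B8 → L2 hit [D]
4: W B6 → L0 miss wb→B3 [D]
5: R B6 → L0 hit [D]
6: R B7 → L1 miss [-]
7: R B4 → L1 miss [-]
8: R B0 → L0 miss wb→B6 [-]

WB = [3, 6]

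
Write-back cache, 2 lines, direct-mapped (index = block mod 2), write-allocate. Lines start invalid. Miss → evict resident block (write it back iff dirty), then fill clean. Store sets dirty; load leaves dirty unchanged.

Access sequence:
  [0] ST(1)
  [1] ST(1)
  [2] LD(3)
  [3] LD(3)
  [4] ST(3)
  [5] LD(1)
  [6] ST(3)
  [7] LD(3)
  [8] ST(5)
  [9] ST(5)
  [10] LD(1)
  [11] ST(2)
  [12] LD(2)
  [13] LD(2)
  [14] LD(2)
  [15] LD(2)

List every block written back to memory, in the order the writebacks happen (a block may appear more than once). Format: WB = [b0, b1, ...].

  0 | W B1 → L1 miss [D]
  1 | W B1 → L1 hit [D]
  2 | R B3 → L1 miss wb→B1 [-]
  3 | R B3 → L1 hit [-]
  4 | W B3 → L1 hit [D]
  5 | R B1 → L1 miss wb→B3 [-]
  6 | W B3 → L1 miss [D]
  7 | R B3 → L1 hit [D]
  8 | W B5 → L1 miss wb→B3 [D]
  9 | W B5 → L1 hit [D]
  10 | R B1 → L1 miss wb→B5 [-]
  11 | W B2 → L0 miss [D]
  12 | R B2 → L0 hit [D]
  13 | R B2 → L0 hit [D]
  14 | R B2 → L0 hit [D]
  15 | R B2 → L0 hit [D]

WB = [1, 3, 3, 5]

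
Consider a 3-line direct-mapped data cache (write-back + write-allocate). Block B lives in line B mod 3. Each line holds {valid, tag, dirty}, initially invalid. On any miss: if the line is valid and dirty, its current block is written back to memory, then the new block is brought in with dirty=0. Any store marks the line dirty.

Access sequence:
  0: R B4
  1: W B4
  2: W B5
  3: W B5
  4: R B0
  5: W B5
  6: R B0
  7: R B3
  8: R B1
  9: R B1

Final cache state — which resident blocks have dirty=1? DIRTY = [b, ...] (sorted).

DIRTY = [5]

0: R B4 → L1 miss [-]
1: W B4 → L1 hit [D]
2: W B5 → L2 miss [D]
3: W B5 → L2 hit [D]
4: R B0 → L0 miss [-]
5: W B5 → L2 hit [D]
6: R B0 → L0 hit [-]
7: R B3 → L0 miss [-]
8: R B1 → L1 miss wb→B4 [-]
9: R B1 → L1 hit [-]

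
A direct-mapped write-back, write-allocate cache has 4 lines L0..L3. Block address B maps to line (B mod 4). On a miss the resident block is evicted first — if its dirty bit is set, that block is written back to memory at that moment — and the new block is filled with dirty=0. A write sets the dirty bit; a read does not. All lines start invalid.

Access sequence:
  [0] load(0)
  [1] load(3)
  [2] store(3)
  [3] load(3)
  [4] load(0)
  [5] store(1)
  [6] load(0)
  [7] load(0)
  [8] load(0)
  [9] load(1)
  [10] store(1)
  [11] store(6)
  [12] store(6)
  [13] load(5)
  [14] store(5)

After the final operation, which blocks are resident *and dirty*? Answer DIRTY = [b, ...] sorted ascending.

0: R B0 -> L0 miss  d=-]
1: R B3 -> L3 miss  d=-]
2: W B3 -> L3 hit  d=D]
3: R B3 -> L3 hit  d=D]
4: R B0 -> L0 hit  d=-]
5: W B1 -> L1 miss  d=D]
6: R B0 -> L0 hit  d=-]
7: R B0 -> L0 hit  d=-]
8: R B0 -> L0 hit  d=-]
9: R B1 -> L1 hit  d=D]
10: W B1 -> L1 hit  d=D]
11: W B6 -> L2 miss  d=D]
12: W B6 -> L2 hit  d=D]
13: R B5 -> L1 miss wb->B1  d=-]
14: W B5 -> L1 hit  d=D]

DIRTY = [3, 5, 6]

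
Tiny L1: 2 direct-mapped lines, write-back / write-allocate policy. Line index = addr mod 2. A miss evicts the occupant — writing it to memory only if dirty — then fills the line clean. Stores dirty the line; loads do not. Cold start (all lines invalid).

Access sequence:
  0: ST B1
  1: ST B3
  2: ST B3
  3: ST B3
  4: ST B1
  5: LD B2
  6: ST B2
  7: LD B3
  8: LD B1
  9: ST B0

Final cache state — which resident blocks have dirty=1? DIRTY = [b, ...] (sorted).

DIRTY = [0]

  0 | W B1 → L1 miss [D]
  1 | W B3 → L1 miss wb→B1 [D]
  2 | W B3 → L1 hit [D]
  3 | W B3 → L1 hit [D]
  4 | W B1 → L1 miss wb→B3 [D]
  5 | R B2 → L0 miss [-]
  6 | W B2 → L0 hit [D]
  7 | R B3 → L1 miss wb→B1 [-]
  8 | R B1 → L1 miss [-]
  9 | W B0 → L0 miss wb→B2 [D]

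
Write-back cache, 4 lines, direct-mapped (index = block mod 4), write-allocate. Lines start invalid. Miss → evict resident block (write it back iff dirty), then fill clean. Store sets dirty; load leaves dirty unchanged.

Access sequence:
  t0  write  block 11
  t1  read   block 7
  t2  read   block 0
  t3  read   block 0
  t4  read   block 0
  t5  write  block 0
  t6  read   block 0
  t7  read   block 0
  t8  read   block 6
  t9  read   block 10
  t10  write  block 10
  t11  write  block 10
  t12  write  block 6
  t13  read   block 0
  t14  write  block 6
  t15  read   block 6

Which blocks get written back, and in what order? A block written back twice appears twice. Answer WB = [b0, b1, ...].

WB = [11, 10]

0: W B11 -> L3 miss  d=D]
1: R B7 -> L3 miss wb->B11  d=-]
2: R B0 -> L0 miss  d=-]
3: R B0 -> L0 hit  d=-]
4: R B0 -> L0 hit  d=-]
5: W B0 -> L0 hit  d=D]
6: R B0 -> L0 hit  d=D]
7: R B0 -> L0 hit  d=D]
8: R B6 -> L2 miss  d=-]
9: R B10 -> L2 miss  d=-]
10: W B10 -> L2 hit  d=D]
11: W B10 -> L2 hit  d=D]
12: W B6 -> L2 miss wb->B10  d=D]
13: R B0 -> L0 hit  d=D]
14: W B6 -> L2 hit  d=D]
15: R B6 -> L2 hit  d=D]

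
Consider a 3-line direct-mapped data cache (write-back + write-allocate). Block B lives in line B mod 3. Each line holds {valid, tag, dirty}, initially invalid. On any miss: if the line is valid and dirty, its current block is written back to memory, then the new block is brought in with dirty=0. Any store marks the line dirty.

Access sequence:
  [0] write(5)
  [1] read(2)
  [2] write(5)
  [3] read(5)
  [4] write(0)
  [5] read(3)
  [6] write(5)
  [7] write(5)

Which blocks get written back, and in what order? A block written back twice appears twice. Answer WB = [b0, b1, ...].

0: W B5 → L2 miss [D]
1: R B2 → L2 miss wb→B5 [-]
2: W B5 → L2 miss [D]
3: R B5 → L2 hit [D]
4: W B0 → L0 miss [D]
5: R B3 → L0 miss wb→B0 [-]
6: W B5 → L2 hit [D]
7: W B5 → L2 hit [D]

WB = [5, 0]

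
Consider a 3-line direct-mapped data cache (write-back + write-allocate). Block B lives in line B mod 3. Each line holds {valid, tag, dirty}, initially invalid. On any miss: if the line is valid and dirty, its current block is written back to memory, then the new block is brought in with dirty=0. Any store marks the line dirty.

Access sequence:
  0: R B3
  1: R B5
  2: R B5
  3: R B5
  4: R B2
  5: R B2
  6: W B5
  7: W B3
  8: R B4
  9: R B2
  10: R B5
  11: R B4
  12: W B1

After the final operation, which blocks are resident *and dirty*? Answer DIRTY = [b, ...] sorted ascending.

DIRTY = [1, 3]

0: R B3 -> L0 miss  d=-]
1: R B5 -> L2 miss  d=-]
2: R B5 -> L2 hit  d=-]
3: R B5 -> L2 hit  d=-]
4: R B2 -> L2 miss  d=-]
5: R B2 -> L2 hit  d=-]
6: W B5 -> L2 miss  d=D]
7: W B3 -> L0 hit  d=D]
8: R B4 -> L1 miss  d=-]
9: R B2 -> L2 miss wb->B5  d=-]
10: R B5 -> L2 miss  d=-]
11: R B4 -> L1 hit  d=-]
12: W B1 -> L1 miss  d=D]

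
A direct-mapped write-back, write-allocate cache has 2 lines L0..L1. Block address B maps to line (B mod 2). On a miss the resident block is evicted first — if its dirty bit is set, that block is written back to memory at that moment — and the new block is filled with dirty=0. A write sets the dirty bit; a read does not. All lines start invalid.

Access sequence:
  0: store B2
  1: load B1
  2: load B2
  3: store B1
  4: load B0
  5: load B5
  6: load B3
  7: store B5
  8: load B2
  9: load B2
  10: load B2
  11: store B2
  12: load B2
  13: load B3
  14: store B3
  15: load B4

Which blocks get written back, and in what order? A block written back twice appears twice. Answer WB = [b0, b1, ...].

0: W B2 -> L0 miss  d=D]
1: R B1 -> L1 miss  d=-]
2: R B2 -> L0 hit  d=D]
3: W B1 -> L1 hit  d=D]
4: R B0 -> L0 miss wb->B2  d=-]
5: R B5 -> L1 miss wb->B1  d=-]
6: R B3 -> L1 miss  d=-]
7: W B5 -> L1 miss  d=D]
8: R B2 -> L0 miss  d=-]
9: R B2 -> L0 hit  d=-]
10: R B2 -> L0 hit  d=-]
11: W B2 -> L0 hit  d=D]
12: R B2 -> L0 hit  d=D]
13: R B3 -> L1 miss wb->B5  d=-]
14: W B3 -> L1 hit  d=D]
15: R B4 -> L0 miss wb->B2  d=-]

WB = [2, 1, 5, 2]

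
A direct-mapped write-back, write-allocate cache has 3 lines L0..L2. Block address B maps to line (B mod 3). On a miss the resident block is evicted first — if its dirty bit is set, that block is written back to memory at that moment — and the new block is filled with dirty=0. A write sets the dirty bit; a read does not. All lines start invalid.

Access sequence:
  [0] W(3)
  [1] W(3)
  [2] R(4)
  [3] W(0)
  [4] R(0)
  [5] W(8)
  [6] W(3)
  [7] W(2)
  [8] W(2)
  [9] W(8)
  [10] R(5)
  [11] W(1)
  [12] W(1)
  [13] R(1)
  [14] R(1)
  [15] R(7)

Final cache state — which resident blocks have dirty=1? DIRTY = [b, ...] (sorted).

DIRTY = [3]

0: W B3 → L0 miss [D]
1: W B3 → L0 hit [D]
2: R B4 → L1 miss [-]
3: W B0 → L0 miss wb→B3 [D]
4: R B0 → L0 hit [D]
5: W B8 → L2 miss [D]
6: W B3 → L0 miss wb→B0 [D]
7: W B2 → L2 miss wb→B8 [D]
8: W B2 → L2 hit [D]
9: W B8 → L2 miss wb→B2 [D]
10: R B5 → L2 miss wb→B8 [-]
11: W B1 → L1 miss [D]
12: W B1 → L1 hit [D]
13: R B1 → L1 hit [D]
14: R B1 → L1 hit [D]
15: R B7 → L1 miss wb→B1 [-]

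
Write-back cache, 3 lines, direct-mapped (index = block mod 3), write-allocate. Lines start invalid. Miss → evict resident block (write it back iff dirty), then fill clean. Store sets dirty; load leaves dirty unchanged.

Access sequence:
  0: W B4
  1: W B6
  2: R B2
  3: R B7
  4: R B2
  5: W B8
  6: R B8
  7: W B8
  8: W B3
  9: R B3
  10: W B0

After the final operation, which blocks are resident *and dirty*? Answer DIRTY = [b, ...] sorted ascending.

DIRTY = [0, 8]

0: W B4 -> L1 miss  d=D]
1: W B6 -> L0 miss  d=D]
2: R B2 -> L2 miss  d=-]
3: R B7 -> L1 miss wb->B4  d=-]
4: R B2 -> L2 hit  d=-]
5: W B8 -> L2 miss  d=D]
6: R B8 -> L2 hit  d=D]
7: W B8 -> L2 hit  d=D]
8: W B3 -> L0 miss wb->B6  d=D]
9: R B3 -> L0 hit  d=D]
10: W B0 -> L0 miss wb->B3  d=D]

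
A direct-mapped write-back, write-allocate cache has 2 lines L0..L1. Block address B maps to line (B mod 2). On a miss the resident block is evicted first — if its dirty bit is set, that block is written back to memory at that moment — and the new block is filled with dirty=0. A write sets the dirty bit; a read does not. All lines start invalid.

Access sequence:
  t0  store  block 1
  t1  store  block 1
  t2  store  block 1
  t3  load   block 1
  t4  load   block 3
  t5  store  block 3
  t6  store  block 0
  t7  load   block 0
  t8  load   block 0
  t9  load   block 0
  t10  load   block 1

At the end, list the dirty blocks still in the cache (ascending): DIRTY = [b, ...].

  0 | W B1 → L1 miss [D]
  1 | W B1 → L1 hit [D]
  2 | W B1 → L1 hit [D]
  3 | R B1 → L1 hit [D]
  4 | R B3 → L1 miss wb→B1 [-]
  5 | W B3 → L1 hit [D]
  6 | W B0 → L0 miss [D]
  7 | R B0 → L0 hit [D]
  8 | R B0 → L0 hit [D]
  9 | R B0 → L0 hit [D]
  10 | R B1 → L1 miss wb→B3 [-]

DIRTY = [0]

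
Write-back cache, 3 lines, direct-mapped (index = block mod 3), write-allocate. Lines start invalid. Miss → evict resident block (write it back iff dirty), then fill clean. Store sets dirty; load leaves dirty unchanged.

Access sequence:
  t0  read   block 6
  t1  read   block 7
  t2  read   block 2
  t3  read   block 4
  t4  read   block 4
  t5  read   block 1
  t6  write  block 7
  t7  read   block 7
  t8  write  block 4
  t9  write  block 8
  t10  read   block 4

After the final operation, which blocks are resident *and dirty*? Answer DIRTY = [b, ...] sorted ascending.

0: R B6 -> L0 miss  d=-]
1: R B7 -> L1 miss  d=-]
2: R B2 -> L2 miss  d=-]
3: R B4 -> L1 miss  d=-]
4: R B4 -> L1 hit  d=-]
5: R B1 -> L1 miss  d=-]
6: W B7 -> L1 miss  d=D]
7: R B7 -> L1 hit  d=D]
8: W B4 -> L1 miss wb->B7  d=D]
9: W B8 -> L2 miss  d=D]
10: R B4 -> L1 hit  d=D]

DIRTY = [4, 8]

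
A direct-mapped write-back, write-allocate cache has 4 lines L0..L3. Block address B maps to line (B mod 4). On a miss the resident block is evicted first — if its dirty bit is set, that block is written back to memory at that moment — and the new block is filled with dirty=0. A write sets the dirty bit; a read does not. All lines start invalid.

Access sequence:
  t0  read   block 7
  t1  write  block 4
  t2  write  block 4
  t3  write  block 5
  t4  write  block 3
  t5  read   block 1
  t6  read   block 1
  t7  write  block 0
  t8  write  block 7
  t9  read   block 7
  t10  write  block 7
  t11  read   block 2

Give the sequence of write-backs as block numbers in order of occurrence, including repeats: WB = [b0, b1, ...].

WB = [5, 4, 3]

0: R B7 -> L3 miss  d=-]
1: W B4 -> L0 miss  d=D]
2: W B4 -> L0 hit  d=D]
3: W B5 -> L1 miss  d=D]
4: W B3 -> L3 miss  d=D]
5: R B1 -> L1 miss wb->B5  d=-]
6: R B1 -> L1 hit  d=-]
7: W B0 -> L0 miss wb->B4  d=D]
8: W B7 -> L3 miss wb->B3  d=D]
9: R B7 -> L3 hit  d=D]
10: W B7 -> L3 hit  d=D]
11: R B2 -> L2 miss  d=-]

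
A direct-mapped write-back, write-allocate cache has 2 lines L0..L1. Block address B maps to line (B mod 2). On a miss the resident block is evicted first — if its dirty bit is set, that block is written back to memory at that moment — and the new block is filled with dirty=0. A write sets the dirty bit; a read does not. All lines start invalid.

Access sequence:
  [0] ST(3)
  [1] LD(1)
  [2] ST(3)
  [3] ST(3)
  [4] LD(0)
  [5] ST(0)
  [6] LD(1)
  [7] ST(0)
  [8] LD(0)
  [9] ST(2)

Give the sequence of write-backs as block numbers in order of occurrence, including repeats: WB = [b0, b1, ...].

  0 | W B3 → L1 miss [D]
  1 | R B1 → L1 miss wb→B3 [-]
  2 | W B3 → L1 miss [D]
  3 | W B3 → L1 hit [D]
  4 | R B0 → L0 miss [-]
  5 | W B0 → L0 hit [D]
  6 | R B1 → L1 miss wb→B3 [-]
  7 | W B0 → L0 hit [D]
  8 | R B0 → L0 hit [D]
  9 | W B2 → L0 miss wb→B0 [D]

WB = [3, 3, 0]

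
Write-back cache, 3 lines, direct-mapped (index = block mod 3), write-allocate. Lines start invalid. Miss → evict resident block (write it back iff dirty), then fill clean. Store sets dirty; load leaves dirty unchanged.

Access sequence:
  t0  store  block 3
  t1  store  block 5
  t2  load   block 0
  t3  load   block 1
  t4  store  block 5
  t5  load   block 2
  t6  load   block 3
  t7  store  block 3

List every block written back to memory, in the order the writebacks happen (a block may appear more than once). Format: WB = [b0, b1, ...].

WB = [3, 5]

0: W B3 → L0 miss [D]
1: W B5 → L2 miss [D]
2: R B0 → L0 miss wb→B3 [-]
3: R B1 → L1 miss [-]
4: W B5 → L2 hit [D]
5: R B2 → L2 miss wb→B5 [-]
6: R B3 → L0 miss [-]
7: W B3 → L0 hit [D]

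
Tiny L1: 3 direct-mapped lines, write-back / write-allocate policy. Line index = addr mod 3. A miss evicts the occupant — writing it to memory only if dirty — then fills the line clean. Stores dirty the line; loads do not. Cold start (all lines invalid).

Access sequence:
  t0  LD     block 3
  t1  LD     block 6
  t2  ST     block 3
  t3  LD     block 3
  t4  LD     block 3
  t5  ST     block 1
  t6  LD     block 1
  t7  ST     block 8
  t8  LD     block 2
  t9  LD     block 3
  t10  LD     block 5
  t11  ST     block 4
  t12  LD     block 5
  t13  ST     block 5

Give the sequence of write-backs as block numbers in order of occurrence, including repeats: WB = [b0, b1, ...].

  0 | R B3 → L0 miss [-]
  1 | R B6 → L0 miss [-]
  2 | W B3 → L0 miss [D]
  3 | R B3 → L0 hit [D]
  4 | R B3 → L0 hit [D]
  5 | W B1 → L1 miss [D]
  6 | R B1 → L1 hit [D]
  7 | W B8 → L2 miss [D]
  8 | R B2 → L2 miss wb→B8 [-]
  9 | R B3 → L0 hit [D]
  10 | R B5 → L2 miss [-]
  11 | W B4 → L1 miss wb→B1 [D]
  12 | R B5 → L2 hit [-]
  13 | W B5 → L2 hit [D]

WB = [8, 1]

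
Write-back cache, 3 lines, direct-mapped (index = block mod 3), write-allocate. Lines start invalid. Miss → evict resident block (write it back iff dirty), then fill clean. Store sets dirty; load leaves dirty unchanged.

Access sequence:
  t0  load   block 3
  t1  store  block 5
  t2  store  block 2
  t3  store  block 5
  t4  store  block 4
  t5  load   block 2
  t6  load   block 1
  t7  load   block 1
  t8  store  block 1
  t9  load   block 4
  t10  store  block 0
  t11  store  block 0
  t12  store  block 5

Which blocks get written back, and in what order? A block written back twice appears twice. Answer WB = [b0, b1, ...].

WB = [5, 2, 5, 4, 1]

0: R B3 → L0 miss [-]
1: W B5 → L2 miss [D]
2: W B2 → L2 miss wb→B5 [D]
3: W B5 → L2 miss wb→B2 [D]
4: W B4 → L1 miss [D]
5: R B2 → L2 miss wb→B5 [-]
6: R B1 → L1 miss wb→B4 [-]
7: R B1 → L1 hit [-]
8: W B1 → L1 hit [D]
9: R B4 → L1 miss wb→B1 [-]
10: W B0 → L0 miss [D]
11: W B0 → L0 hit [D]
12: W B5 → L2 miss [D]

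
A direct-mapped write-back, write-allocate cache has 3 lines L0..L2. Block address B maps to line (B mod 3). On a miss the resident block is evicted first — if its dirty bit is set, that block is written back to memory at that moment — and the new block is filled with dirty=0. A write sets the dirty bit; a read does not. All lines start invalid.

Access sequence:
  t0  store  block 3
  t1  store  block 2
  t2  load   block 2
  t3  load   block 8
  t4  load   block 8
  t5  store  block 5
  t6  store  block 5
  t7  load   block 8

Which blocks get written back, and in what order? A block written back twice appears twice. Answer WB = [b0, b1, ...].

WB = [2, 5]

  0 | W B3 → L0 miss [D]
  1 | W B2 → L2 miss [D]
  2 | R B2 → L2 hit [D]
  3 | R B8 → L2 miss wb→B2 [-]
  4 | R B8 → L2 hit [-]
  5 | W B5 → L2 miss [D]
  6 | W B5 → L2 hit [D]
  7 | R B8 → L2 miss wb→B5 [-]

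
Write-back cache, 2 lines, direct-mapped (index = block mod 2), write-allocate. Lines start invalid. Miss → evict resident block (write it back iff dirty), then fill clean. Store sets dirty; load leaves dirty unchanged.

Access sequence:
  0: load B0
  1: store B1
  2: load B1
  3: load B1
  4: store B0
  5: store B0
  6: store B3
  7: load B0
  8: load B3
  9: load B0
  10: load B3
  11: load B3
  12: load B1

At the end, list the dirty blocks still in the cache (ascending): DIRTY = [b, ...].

DIRTY = [0]

0: R B0 -> L0 miss  d=-]
1: W B1 -> L1 miss  d=D]
2: R B1 -> L1 hit  d=D]
3: R B1 -> L1 hit  d=D]
4: W B0 -> L0 hit  d=D]
5: W B0 -> L0 hit  d=D]
6: W B3 -> L1 miss wb->B1  d=D]
7: R B0 -> L0 hit  d=D]
8: R B3 -> L1 hit  d=D]
9: R B0 -> L0 hit  d=D]
10: R B3 -> L1 hit  d=D]
11: R B3 -> L1 hit  d=D]
12: R B1 -> L1 miss wb->B3  d=-]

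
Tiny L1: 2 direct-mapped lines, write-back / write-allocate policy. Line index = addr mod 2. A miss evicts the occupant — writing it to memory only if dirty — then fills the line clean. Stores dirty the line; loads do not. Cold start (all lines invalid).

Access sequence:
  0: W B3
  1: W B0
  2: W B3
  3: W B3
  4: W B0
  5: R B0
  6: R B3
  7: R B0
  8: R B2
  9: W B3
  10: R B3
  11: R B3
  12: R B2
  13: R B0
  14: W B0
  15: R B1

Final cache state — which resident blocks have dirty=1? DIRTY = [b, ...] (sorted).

0: W B3 -> L1 miss  d=D]
1: W B0 -> L0 miss  d=D]
2: W B3 -> L1 hit  d=D]
3: W B3 -> L1 hit  d=D]
4: W B0 -> L0 hit  d=D]
5: R B0 -> L0 hit  d=D]
6: R B3 -> L1 hit  d=D]
7: R B0 -> L0 hit  d=D]
8: R B2 -> L0 miss wb->B0  d=-]
9: W B3 -> L1 hit  d=D]
10: R B3 -> L1 hit  d=D]
11: R B3 -> L1 hit  d=D]
12: R B2 -> L0 hit  d=-]
13: R B0 -> L0 miss  d=-]
14: W B0 -> L0 hit  d=D]
15: R B1 -> L1 miss wb->B3  d=-]

DIRTY = [0]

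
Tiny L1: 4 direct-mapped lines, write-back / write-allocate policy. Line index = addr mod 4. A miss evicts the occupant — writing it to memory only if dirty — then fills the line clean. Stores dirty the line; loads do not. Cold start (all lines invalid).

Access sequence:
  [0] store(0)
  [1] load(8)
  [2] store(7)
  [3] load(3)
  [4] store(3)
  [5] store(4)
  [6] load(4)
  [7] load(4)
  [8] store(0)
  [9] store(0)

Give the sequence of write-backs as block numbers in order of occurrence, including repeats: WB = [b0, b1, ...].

WB = [0, 7, 4]

0: W B0 -> L0 miss  d=D]
1: R B8 -> L0 miss wb->B0  d=-]
2: W B7 -> L3 miss  d=D]
3: R B3 -> L3 miss wb->B7  d=-]
4: W B3 -> L3 hit  d=D]
5: W B4 -> L0 miss  d=D]
6: R B4 -> L0 hit  d=D]
7: R B4 -> L0 hit  d=D]
8: W B0 -> L0 miss wb->B4  d=D]
9: W B0 -> L0 hit  d=D]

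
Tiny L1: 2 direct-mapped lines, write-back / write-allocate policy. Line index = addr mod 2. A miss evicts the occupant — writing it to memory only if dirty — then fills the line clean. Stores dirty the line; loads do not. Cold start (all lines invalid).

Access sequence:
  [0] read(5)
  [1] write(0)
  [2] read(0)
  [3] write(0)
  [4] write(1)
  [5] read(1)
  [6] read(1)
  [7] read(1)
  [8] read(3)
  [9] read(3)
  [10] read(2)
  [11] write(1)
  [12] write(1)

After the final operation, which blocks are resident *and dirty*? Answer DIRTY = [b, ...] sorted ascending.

  0 | R B5 → L1 miss [-]
  1 | W B0 → L0 miss [D]
  2 | R B0 → L0 hit [D]
  3 | W B0 → L0 hit [D]
  4 | W B1 → L1 miss [D]
  5 | R B1 → L1 hit [D]
  6 | R B1 → L1 hit [D]
  7 | R B1 → L1 hit [D]
  8 | R B3 → L1 miss wb→B1 [-]
  9 | R B3 → L1 hit [-]
  10 | R B2 → L0 miss wb→B0 [-]
  11 | W B1 → L1 miss [D]
  12 | W B1 → L1 hit [D]

DIRTY = [1]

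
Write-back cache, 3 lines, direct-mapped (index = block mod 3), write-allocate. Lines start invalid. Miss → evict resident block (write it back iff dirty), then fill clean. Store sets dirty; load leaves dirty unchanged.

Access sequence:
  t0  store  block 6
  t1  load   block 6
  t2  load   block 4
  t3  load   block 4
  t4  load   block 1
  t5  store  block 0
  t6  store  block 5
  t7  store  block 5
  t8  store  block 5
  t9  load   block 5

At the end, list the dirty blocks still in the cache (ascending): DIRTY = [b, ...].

0: W B6 -> L0 miss  d=D]
1: R B6 -> L0 hit  d=D]
2: R B4 -> L1 miss  d=-]
3: R B4 -> L1 hit  d=-]
4: R B1 -> L1 miss  d=-]
5: W B0 -> L0 miss wb->B6  d=D]
6: W B5 -> L2 miss  d=D]
7: W B5 -> L2 hit  d=D]
8: W B5 -> L2 hit  d=D]
9: R B5 -> L2 hit  d=D]

DIRTY = [0, 5]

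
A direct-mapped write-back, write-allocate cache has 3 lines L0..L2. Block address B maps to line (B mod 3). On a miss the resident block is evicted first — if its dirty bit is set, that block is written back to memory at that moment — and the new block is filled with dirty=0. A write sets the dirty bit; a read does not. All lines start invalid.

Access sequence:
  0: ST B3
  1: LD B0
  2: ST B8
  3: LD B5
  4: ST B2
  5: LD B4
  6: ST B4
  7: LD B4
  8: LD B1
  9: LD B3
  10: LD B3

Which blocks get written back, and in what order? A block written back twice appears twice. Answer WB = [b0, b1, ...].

WB = [3, 8, 4]

0: W B3 -> L0 miss  d=D]
1: R B0 -> L0 miss wb->B3  d=-]
2: W B8 -> L2 miss  d=D]
3: R B5 -> L2 miss wb->B8  d=-]
4: W B2 -> L2 miss  d=D]
5: R B4 -> L1 miss  d=-]
6: W B4 -> L1 hit  d=D]
7: R B4 -> L1 hit  d=D]
8: R B1 -> L1 miss wb->B4  d=-]
9: R B3 -> L0 miss  d=-]
10: R B3 -> L0 hit  d=-]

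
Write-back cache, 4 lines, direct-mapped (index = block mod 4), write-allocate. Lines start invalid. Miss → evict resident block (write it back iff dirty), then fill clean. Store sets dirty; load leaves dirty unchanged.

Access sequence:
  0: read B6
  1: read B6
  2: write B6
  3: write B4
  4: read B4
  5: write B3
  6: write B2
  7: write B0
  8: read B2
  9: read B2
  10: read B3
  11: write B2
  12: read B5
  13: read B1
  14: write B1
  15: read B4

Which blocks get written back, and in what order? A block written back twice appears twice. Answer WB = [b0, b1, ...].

WB = [6, 4, 0]

0: R B6 -> L2 miss  d=-]
1: R B6 -> L2 hit  d=-]
2: W B6 -> L2 hit  d=D]
3: W B4 -> L0 miss  d=D]
4: R B4 -> L0 hit  d=D]
5: W B3 -> L3 miss  d=D]
6: W B2 -> L2 miss wb->B6  d=D]
7: W B0 -> L0 miss wb->B4  d=D]
8: R B2 -> L2 hit  d=D]
9: R B2 -> L2 hit  d=D]
10: R B3 -> L3 hit  d=D]
11: W B2 -> L2 hit  d=D]
12: R B5 -> L1 miss  d=-]
13: R B1 -> L1 miss  d=-]
14: W B1 -> L1 hit  d=D]
15: R B4 -> L0 miss wb->B0  d=-]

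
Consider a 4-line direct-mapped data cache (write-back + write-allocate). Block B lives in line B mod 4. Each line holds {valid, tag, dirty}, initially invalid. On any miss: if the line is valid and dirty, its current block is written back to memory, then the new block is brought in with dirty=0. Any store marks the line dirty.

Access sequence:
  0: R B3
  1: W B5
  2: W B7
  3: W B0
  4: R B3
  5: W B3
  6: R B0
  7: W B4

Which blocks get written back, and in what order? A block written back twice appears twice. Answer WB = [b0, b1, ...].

0: R B3 → L3 miss [-]
1: W B5 → L1 miss [D]
2: W B7 → L3 miss [D]
3: W B0 → L0 miss [D]
4: R B3 → L3 miss wb→B7 [-]
5: W B3 → L3 hit [D]
6: R B0 → L0 hit [D]
7: W B4 → L0 miss wb→B0 [D]

WB = [7, 0]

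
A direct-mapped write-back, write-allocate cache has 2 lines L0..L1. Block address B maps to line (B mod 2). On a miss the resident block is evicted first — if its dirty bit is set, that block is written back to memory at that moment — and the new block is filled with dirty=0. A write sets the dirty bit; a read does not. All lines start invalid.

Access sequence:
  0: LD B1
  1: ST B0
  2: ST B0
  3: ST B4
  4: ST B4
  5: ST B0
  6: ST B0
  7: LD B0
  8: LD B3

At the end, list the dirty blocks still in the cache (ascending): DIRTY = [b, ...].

0: R B1 -> L1 miss  d=-]
1: W B0 -> L0 miss  d=D]
2: W B0 -> L0 hit  d=D]
3: W B4 -> L0 miss wb->B0  d=D]
4: W B4 -> L0 hit  d=D]
5: W B0 -> L0 miss wb->B4  d=D]
6: W B0 -> L0 hit  d=D]
7: R B0 -> L0 hit  d=D]
8: R B3 -> L1 miss  d=-]

DIRTY = [0]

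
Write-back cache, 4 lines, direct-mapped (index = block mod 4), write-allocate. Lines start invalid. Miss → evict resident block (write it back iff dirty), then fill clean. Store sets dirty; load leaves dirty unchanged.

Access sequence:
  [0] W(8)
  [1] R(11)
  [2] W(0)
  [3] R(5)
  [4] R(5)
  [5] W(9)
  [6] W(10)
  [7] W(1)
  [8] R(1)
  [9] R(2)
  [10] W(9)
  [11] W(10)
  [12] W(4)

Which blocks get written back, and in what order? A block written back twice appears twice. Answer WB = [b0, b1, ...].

WB = [8, 9, 10, 1, 0]

0: W B8 → L0 miss [D]
1: R B11 → L3 miss [-]
2: W B0 → L0 miss wb→B8 [D]
3: R B5 → L1 miss [-]
4: R B5 → L1 hit [-]
5: W B9 → L1 miss [D]
6: W B10 → L2 miss [D]
7: W B1 → L1 miss wb→B9 [D]
8: R B1 → L1 hit [D]
9: R B2 → L2 miss wb→B10 [-]
10: W B9 → L1 miss wb→B1 [D]
11: W B10 → L2 miss [D]
12: W B4 → L0 miss wb→B0 [D]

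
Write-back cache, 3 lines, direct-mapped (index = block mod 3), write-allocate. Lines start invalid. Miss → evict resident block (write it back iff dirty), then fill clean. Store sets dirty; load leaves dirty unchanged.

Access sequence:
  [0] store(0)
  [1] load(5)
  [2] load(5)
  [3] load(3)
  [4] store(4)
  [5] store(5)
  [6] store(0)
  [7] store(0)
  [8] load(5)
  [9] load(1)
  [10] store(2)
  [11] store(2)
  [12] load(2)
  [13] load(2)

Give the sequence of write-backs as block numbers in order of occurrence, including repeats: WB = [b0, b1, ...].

0: W B0 -> L0 miss  d=D]
1: R B5 -> L2 miss  d=-]
2: R B5 -> L2 hit  d=-]
3: R B3 -> L0 miss wb->B0  d=-]
4: W B4 -> L1 miss  d=D]
5: W B5 -> L2 hit  d=D]
6: W B0 -> L0 miss  d=D]
7: W B0 -> L0 hit  d=D]
8: R B5 -> L2 hit  d=D]
9: R B1 -> L1 miss wb->B4  d=-]
10: W B2 -> L2 miss wb->B5  d=D]
11: W B2 -> L2 hit  d=D]
12: R B2 -> L2 hit  d=D]
13: R B2 -> L2 hit  d=D]

WB = [0, 4, 5]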